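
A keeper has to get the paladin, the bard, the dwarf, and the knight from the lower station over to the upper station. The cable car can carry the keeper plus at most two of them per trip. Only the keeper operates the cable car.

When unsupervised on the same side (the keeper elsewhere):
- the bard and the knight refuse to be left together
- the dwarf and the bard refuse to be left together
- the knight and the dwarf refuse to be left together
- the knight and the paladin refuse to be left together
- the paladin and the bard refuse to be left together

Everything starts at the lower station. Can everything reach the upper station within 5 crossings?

Yes

Yes — this plan uses 5 crossings (≤ 5):
1. Keeper goes to the upper station with the bard and the knight.  [the lower station: the dwarf, the paladin | the upper station: the bard, the knight]
2. Keeper goes back to the lower station with the bard.  [the lower station: the bard, the dwarf, the paladin | the upper station: the knight]
3. Keeper goes to the upper station with the dwarf and the paladin.  [the lower station: the bard | the upper station: the dwarf, the knight, the paladin]
4. Keeper goes back to the lower station with the knight.  [the lower station: the bard, the knight | the upper station: the dwarf, the paladin]
5. Keeper goes to the upper station with the bard and the knight.  [the lower station: — | the upper station: the bard, the dwarf, the knight, the paladin]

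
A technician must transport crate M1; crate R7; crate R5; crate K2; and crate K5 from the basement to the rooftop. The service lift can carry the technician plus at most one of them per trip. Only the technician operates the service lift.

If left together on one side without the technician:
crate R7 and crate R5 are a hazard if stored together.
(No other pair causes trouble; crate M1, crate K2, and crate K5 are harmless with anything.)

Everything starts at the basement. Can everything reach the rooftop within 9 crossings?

Yes

Yes — this plan uses 9 crossings (≤ 9):
1. Technician goes to the rooftop with crate R7.  [the basement: crate K2, crate K5, crate M1, crate R5 | the rooftop: crate R7]
2. Technician goes back to the basement alone.  [the basement: crate K2, crate K5, crate M1, crate R5 | the rooftop: crate R7]
3. Technician goes to the rooftop with crate M1.  [the basement: crate K2, crate K5, crate R5 | the rooftop: crate M1, crate R7]
4. Technician goes back to the basement alone.  [the basement: crate K2, crate K5, crate R5 | the rooftop: crate M1, crate R7]
5. Technician goes to the rooftop with crate K2.  [the basement: crate K5, crate R5 | the rooftop: crate K2, crate M1, crate R7]
6. Technician goes back to the basement alone.  [the basement: crate K5, crate R5 | the rooftop: crate K2, crate M1, crate R7]
7. Technician goes to the rooftop with crate K5.  [the basement: crate R5 | the rooftop: crate K2, crate K5, crate M1, crate R7]
8. Technician goes back to the basement alone.  [the basement: crate R5 | the rooftop: crate K2, crate K5, crate M1, crate R7]
9. Technician goes to the rooftop with crate R5.  [the basement: — | the rooftop: crate K2, crate K5, crate M1, crate R5, crate R7]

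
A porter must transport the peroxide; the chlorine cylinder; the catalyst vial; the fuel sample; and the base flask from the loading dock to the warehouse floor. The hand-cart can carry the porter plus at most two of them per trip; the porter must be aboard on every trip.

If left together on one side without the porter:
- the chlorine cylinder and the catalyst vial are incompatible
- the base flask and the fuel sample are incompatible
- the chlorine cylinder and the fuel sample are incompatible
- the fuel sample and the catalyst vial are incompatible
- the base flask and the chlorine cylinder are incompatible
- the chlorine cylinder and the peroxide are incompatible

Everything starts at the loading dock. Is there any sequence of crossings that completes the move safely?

Yes

1. Porter goes to the warehouse floor with the chlorine cylinder and the fuel sample.  [the loading dock: the base flask, the catalyst vial, the peroxide | the warehouse floor: the chlorine cylinder, the fuel sample]
2. Porter goes back to the loading dock with the chlorine cylinder.  [the loading dock: the base flask, the catalyst vial, the chlorine cylinder, the peroxide | the warehouse floor: the fuel sample]
3. Porter goes to the warehouse floor with the chlorine cylinder and the peroxide.  [the loading dock: the base flask, the catalyst vial | the warehouse floor: the chlorine cylinder, the fuel sample, the peroxide]
4. Porter goes back to the loading dock with the chlorine cylinder.  [the loading dock: the base flask, the catalyst vial, the chlorine cylinder | the warehouse floor: the fuel sample, the peroxide]
5. Porter goes to the warehouse floor with the base flask and the catalyst vial.  [the loading dock: the chlorine cylinder | the warehouse floor: the base flask, the catalyst vial, the fuel sample, the peroxide]
6. Porter goes back to the loading dock with the fuel sample.  [the loading dock: the chlorine cylinder, the fuel sample | the warehouse floor: the base flask, the catalyst vial, the peroxide]
7. Porter goes to the warehouse floor with the chlorine cylinder and the fuel sample.  [the loading dock: — | the warehouse floor: the base flask, the catalyst vial, the chlorine cylinder, the fuel sample, the peroxide]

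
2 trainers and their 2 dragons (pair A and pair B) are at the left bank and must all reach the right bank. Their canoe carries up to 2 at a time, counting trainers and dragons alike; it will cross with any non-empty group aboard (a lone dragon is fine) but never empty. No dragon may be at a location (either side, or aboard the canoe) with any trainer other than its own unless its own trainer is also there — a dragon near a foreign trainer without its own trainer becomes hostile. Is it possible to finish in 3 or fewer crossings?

No

Counting alone: each trip to the right bank takes at most 2 across and each return brings at least 1 back, so after t trips out (and t−1 returns) at most 2t − (t−1) of the 4 are across; that first reaches 4 at t = 3, so at least 5 crossings are needed.
Since 3 < 5, 3 crossings cannot be enough. (The shortest complete plan in fact takes 5:)
1. dragon A and trainer A cross → the right bank.
2. trainer A crosses ← the left bank.
3. trainer A and trainer B cross → the right bank.
4. trainer B crosses ← the left bank.
5. dragon B and trainer B cross → the right bank.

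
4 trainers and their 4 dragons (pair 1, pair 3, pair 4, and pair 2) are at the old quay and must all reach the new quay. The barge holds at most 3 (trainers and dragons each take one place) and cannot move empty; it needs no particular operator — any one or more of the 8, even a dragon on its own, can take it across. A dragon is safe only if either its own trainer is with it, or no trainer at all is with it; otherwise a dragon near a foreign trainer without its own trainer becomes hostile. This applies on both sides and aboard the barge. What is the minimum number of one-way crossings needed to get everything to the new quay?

Counting alone: each trip to the new quay takes at most 3 across and each return brings at least 1 back, so after t trips out (and t−1 returns) at most 3t − (t−1) of the 8 are across; that first reaches 8 at t = 4, so at least 7 crossings are needed.
The safety rule pushes this higher. Following every safe sequence of crossings, the most of the 8 that can be at the new quay as the barge arrives there on crossing 7 is 7 — never all 8.
So no plan with fewer than 9 crossings exists, and this one achieves 9:
1. dragon 1 and trainer 1 cross → the new quay.
2. trainer 1 crosses ← the old quay.
3. dragon 3, trainer 1, and trainer 3 cross → the new quay.
4. dragon 1 and trainer 1 cross ← the old quay.
5. trainer 1, trainer 2, and trainer 4 cross → the new quay.
6. dragon 3 crosses ← the old quay.
7. dragon 1 and dragon 3 cross → the new quay.
8. dragon 1 crosses ← the old quay.
9. dragon 1, dragon 2, and dragon 4 cross → the new quay.

9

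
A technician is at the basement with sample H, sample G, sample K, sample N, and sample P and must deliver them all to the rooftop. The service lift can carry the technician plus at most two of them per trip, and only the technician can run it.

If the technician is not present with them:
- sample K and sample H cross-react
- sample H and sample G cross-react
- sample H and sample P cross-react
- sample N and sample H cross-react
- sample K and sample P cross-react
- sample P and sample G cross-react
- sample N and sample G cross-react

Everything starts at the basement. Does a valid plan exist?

Whatever the first load, the items left behind include a forbidden pair without the technician. No opening move is safe, so no plan exists.

No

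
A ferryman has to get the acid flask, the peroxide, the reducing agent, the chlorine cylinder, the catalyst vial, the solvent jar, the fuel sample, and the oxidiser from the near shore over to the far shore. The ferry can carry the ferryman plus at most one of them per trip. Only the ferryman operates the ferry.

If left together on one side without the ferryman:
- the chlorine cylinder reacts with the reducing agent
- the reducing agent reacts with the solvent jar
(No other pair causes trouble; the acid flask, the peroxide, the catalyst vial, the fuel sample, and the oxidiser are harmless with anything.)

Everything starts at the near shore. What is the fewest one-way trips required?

Counting alone: the ferryman can take at most 1 across per trip to the far shore, so moving all 8 needs at least 8 loaded trips out, with a return between consecutive ones — at least 15 crossings.
The safety rule pushes this higher. Following every safe sequence of crossings, the most of the 8 that can be at the far shore as the ferry arrives there on crossing 15 is 7 — never all 8.
So no plan with fewer than 17 crossings exists, and this one achieves 17:
1. Ferryman goes to the far shore with the reducing agent.  [the near shore: the acid flask, the catalyst vial, the chlorine cylinder, the fuel sample, the oxidiser, the peroxide, the solvent jar | the far shore: the reducing agent]
2. Ferryman goes back to the near shore alone.  [the near shore: the acid flask, the catalyst vial, the chlorine cylinder, the fuel sample, the oxidiser, the peroxide, the solvent jar | the far shore: the reducing agent]
3. Ferryman goes to the far shore with the acid flask.  [the near shore: the catalyst vial, the chlorine cylinder, the fuel sample, the oxidiser, the peroxide, the solvent jar | the far shore: the acid flask, the reducing agent]
4. Ferryman goes back to the near shore alone.  [the near shore: the catalyst vial, the chlorine cylinder, the fuel sample, the oxidiser, the peroxide, the solvent jar | the far shore: the acid flask, the reducing agent]
5. Ferryman goes to the far shore with the peroxide.  [the near shore: the catalyst vial, the chlorine cylinder, the fuel sample, the oxidiser, the solvent jar | the far shore: the acid flask, the peroxide, the reducing agent]
6. Ferryman goes back to the near shore alone.  [the near shore: the catalyst vial, the chlorine cylinder, the fuel sample, the oxidiser, the solvent jar | the far shore: the acid flask, the peroxide, the reducing agent]
7. Ferryman goes to the far shore with the chlorine cylinder.  [the near shore: the catalyst vial, the fuel sample, the oxidiser, the solvent jar | the far shore: the acid flask, the chlorine cylinder, the peroxide, the reducing agent]
8. Ferryman goes back to the near shore with the reducing agent.  [the near shore: the catalyst vial, the fuel sample, the oxidiser, the reducing agent, the solvent jar | the far shore: the acid flask, the chlorine cylinder, the peroxide]
9. Ferryman goes to the far shore with the solvent jar.  [the near shore: the catalyst vial, the fuel sample, the oxidiser, the reducing agent | the far shore: the acid flask, the chlorine cylinder, the peroxide, the solvent jar]
10. Ferryman goes back to the near shore alone.  [the near shore: the catalyst vial, the fuel sample, the oxidiser, the reducing agent | the far shore: the acid flask, the chlorine cylinder, the peroxide, the solvent jar]
11. Ferryman goes to the far shore with the catalyst vial.  [the near shore: the fuel sample, the oxidiser, the reducing agent | the far shore: the acid flask, the catalyst vial, the chlorine cylinder, the peroxide, the solvent jar]
12. Ferryman goes back to the near shore alone.  [the near shore: the fuel sample, the oxidiser, the reducing agent | the far shore: the acid flask, the catalyst vial, the chlorine cylinder, the peroxide, the solvent jar]
13. Ferryman goes to the far shore with the fuel sample.  [the near shore: the oxidiser, the reducing agent | the far shore: the acid flask, the catalyst vial, the chlorine cylinder, the fuel sample, the peroxide, the solvent jar]
14. Ferryman goes back to the near shore alone.  [the near shore: the oxidiser, the reducing agent | the far shore: the acid flask, the catalyst vial, the chlorine cylinder, the fuel sample, the peroxide, the solvent jar]
15. Ferryman goes to the far shore with the oxidiser.  [the near shore: the reducing agent | the far shore: the acid flask, the catalyst vial, the chlorine cylinder, the fuel sample, the oxidiser, the peroxide, the solvent jar]
16. Ferryman goes back to the near shore alone.  [the near shore: the reducing agent | the far shore: the acid flask, the catalyst vial, the chlorine cylinder, the fuel sample, the oxidiser, the peroxide, the solvent jar]
17. Ferryman goes to the far shore with the reducing agent.  [the near shore: — | the far shore: the acid flask, the catalyst vial, the chlorine cylinder, the fuel sample, the oxidiser, the peroxide, the reducing agent, the solvent jar]

17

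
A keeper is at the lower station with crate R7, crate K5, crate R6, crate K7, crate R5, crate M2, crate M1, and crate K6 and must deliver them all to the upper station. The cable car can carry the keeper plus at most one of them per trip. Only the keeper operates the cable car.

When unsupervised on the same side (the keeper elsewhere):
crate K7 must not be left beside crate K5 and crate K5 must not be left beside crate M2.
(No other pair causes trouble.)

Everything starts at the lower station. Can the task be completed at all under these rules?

1. Keeper goes to the upper station with crate K5.  [the lower station: crate K6, crate K7, crate M1, crate M2, crate R5, crate R6, crate R7 | the upper station: crate K5]
2. Keeper goes back to the lower station alone.  [the lower station: crate K6, crate K7, crate M1, crate M2, crate R5, crate R6, crate R7 | the upper station: crate K5]
3. Keeper goes to the upper station with crate R7.  [the lower station: crate K6, crate K7, crate M1, crate M2, crate R5, crate R6 | the upper station: crate K5, crate R7]
4. Keeper goes back to the lower station alone.  [the lower station: crate K6, crate K7, crate M1, crate M2, crate R5, crate R6 | the upper station: crate K5, crate R7]
5. Keeper goes to the upper station with crate R6.  [the lower station: crate K6, crate K7, crate M1, crate M2, crate R5 | the upper station: crate K5, crate R6, crate R7]
6. Keeper goes back to the lower station alone.  [the lower station: crate K6, crate K7, crate M1, crate M2, crate R5 | the upper station: crate K5, crate R6, crate R7]
7. Keeper goes to the upper station with crate K7.  [the lower station: crate K6, crate M1, crate M2, crate R5 | the upper station: crate K5, crate K7, crate R6, crate R7]
8. Keeper goes back to the lower station with crate K5.  [the lower station: crate K5, crate K6, crate M1, crate M2, crate R5 | the upper station: crate K7, crate R6, crate R7]
9. Keeper goes to the upper station with crate M2.  [the lower station: crate K5, crate K6, crate M1, crate R5 | the upper station: crate K7, crate M2, crate R6, crate R7]
10. Keeper goes back to the lower station alone.  [the lower station: crate K5, crate K6, crate M1, crate R5 | the upper station: crate K7, crate M2, crate R6, crate R7]
11. Keeper goes to the upper station with crate R5.  [the lower station: crate K5, crate K6, crate M1 | the upper station: crate K7, crate M2, crate R5, crate R6, crate R7]
12. Keeper goes back to the lower station alone.  [the lower station: crate K5, crate K6, crate M1 | the upper station: crate K7, crate M2, crate R5, crate R6, crate R7]
13. Keeper goes to the upper station with crate M1.  [the lower station: crate K5, crate K6 | the upper station: crate K7, crate M1, crate M2, crate R5, crate R6, crate R7]
14. Keeper goes back to the lower station alone.  [the lower station: crate K5, crate K6 | the upper station: crate K7, crate M1, crate M2, crate R5, crate R6, crate R7]
15. Keeper goes to the upper station with crate K6.  [the lower station: crate K5 | the upper station: crate K6, crate K7, crate M1, crate M2, crate R5, crate R6, crate R7]
16. Keeper goes back to the lower station alone.  [the lower station: crate K5 | the upper station: crate K6, crate K7, crate M1, crate M2, crate R5, crate R6, crate R7]
17. Keeper goes to the upper station with crate K5.  [the lower station: — | the upper station: crate K5, crate K6, crate K7, crate M1, crate M2, crate R5, crate R6, crate R7]

Yes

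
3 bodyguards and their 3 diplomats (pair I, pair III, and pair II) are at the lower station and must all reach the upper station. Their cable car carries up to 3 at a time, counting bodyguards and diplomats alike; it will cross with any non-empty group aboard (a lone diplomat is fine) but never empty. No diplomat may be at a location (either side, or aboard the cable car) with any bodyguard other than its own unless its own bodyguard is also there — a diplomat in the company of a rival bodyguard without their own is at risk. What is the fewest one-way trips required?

Counting alone: each trip to the upper station takes at most 3 across and each return brings at least 1 back, so after t trips out (and t−1 returns) at most 3t − (t−1) of the 6 are across; that first reaches 6 at t = 3, so at least 5 crossings are needed.
The plan below uses exactly 5 crossings, so it is optimal:
1. bodyguard I and diplomat I cross → the upper station.
2. bodyguard I crosses ← the lower station.
3. bodyguard I, bodyguard II, and bodyguard III cross → the upper station.
4. diplomat I crosses ← the lower station.
5. diplomat I, diplomat II, and diplomat III cross → the upper station.

5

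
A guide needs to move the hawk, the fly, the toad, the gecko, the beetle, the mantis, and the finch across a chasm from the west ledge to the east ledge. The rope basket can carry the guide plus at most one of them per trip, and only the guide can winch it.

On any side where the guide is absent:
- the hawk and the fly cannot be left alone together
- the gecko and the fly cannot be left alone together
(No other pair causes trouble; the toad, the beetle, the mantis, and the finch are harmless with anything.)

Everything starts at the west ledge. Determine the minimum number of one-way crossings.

Counting alone: the guide can take at most 1 across per trip to the east ledge, so moving all 7 needs at least 7 loaded trips out, with a return between consecutive ones — at least 13 crossings.
The safety rule pushes this higher. Following every safe sequence of crossings, the most of the 7 that can be at the east ledge as the rope basket arrives there on crossing 13 is 6 — never all 7.
So no plan with fewer than 15 crossings exists, and this one achieves 15:
1. Guide goes to the east ledge with the fly.
2. Guide goes back to the west ledge alone.
3. Guide goes to the east ledge with the hawk.
4. Guide goes back to the west ledge with the fly.
5. Guide goes to the east ledge with the gecko.
6. Guide goes back to the west ledge alone.
7. Guide goes to the east ledge with the toad.
8. Guide goes back to the west ledge alone.
9. Guide goes to the east ledge with the beetle.
10. Guide goes back to the west ledge alone.
11. Guide goes to the east ledge with the mantis.
12. Guide goes back to the west ledge alone.
13. Guide goes to the east ledge with the finch.
14. Guide goes back to the west ledge alone.
15. Guide goes to the east ledge with the fly.

15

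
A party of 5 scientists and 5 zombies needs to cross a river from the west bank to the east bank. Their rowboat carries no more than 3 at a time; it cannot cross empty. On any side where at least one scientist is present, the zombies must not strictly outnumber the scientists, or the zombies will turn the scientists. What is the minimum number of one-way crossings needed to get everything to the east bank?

Counting alone: each trip to the east bank takes at most 3 across and each return brings at least 1 back, so after t trips out (and t−1 returns) at most 3t − (t−1) of the 10 are across; that first reaches 10 at t = 5, so at least 9 crossings are needed.
The safety rule pushes this higher. Following every safe sequence of crossings, the most of the 10 that can be at the east bank as the rowboat arrives there on crossing 9 is 9 — never all 10.
So no plan with fewer than 11 crossings exists, and this one achieves 11:
1. 2 zombies → the east bank.  (the west bank: 5S 3Z; the east bank: 0S 2Z)
2. 1 zombie ← the west bank.  (the west bank: 5S 4Z; the east bank: 0S 1Z)
3. 3 zombies → the east bank.  (the west bank: 5S 1Z; the east bank: 0S 4Z)
4. 1 zombie ← the west bank.  (the west bank: 5S 2Z; the east bank: 0S 3Z)
5. 3 scientists → the east bank.  (the west bank: 2S 2Z; the east bank: 3S 3Z)
6. 1 scientist and 1 zombie ← the west bank.  (the west bank: 3S 3Z; the east bank: 2S 2Z)
7. 3 scientists → the east bank.  (the west bank: 0S 3Z; the east bank: 5S 2Z)
8. 1 zombie ← the west bank.  (the west bank: 0S 4Z; the east bank: 5S 1Z)
9. 2 zombies → the east bank.  (the west bank: 0S 2Z; the east bank: 5S 3Z)
10. 1 zombie ← the west bank.  (the west bank: 0S 3Z; the east bank: 5S 2Z)
11. 3 zombies → the east bank.  (the west bank: 0S 0Z; the east bank: 5S 5Z)

11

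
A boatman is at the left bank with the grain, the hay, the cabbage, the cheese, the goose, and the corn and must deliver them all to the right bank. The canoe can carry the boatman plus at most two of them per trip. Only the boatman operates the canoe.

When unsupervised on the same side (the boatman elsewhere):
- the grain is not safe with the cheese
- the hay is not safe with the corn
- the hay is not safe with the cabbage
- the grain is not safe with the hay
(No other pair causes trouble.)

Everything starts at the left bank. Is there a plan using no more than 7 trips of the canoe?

Yes — this plan uses 7 crossings (≤ 7):
1. Boatman goes to the right bank with the grain and the hay.  [the left bank: the cabbage, the cheese, the corn, the goose | the right bank: the grain, the hay]
2. Boatman goes back to the left bank with the grain.  [the left bank: the cabbage, the cheese, the corn, the goose, the grain | the right bank: the hay]
3. Boatman goes to the right bank with the cabbage and the grain.  [the left bank: the cheese, the corn, the goose | the right bank: the cabbage, the grain, the hay]
4. Boatman goes back to the left bank with the hay.  [the left bank: the cheese, the corn, the goose, the hay | the right bank: the cabbage, the grain]
5. Boatman goes to the right bank with the corn and the goose.  [the left bank: the cheese, the hay | the right bank: the cabbage, the corn, the goose, the grain]
6. Boatman goes back to the left bank alone.  [the left bank: the cheese, the hay | the right bank: the cabbage, the corn, the goose, the grain]
7. Boatman goes to the right bank with the cheese and the hay.  [the left bank: — | the right bank: the cabbage, the cheese, the corn, the goose, the grain, the hay]

Yes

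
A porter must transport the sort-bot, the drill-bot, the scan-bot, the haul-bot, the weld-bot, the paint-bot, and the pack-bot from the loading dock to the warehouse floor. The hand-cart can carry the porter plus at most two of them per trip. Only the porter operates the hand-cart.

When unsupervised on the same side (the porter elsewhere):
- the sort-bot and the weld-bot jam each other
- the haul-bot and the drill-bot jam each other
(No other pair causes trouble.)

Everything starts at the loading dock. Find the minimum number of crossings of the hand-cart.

7

Counting alone: the porter can take at most 2 across per trip to the warehouse floor, so moving all 7 needs at least 4 loaded trips out, with a return between consecutive ones — at least 7 crossings.
The plan below uses exactly 7 crossings, so it is optimal:
1. Porter goes to the warehouse floor with the drill-bot and the sort-bot.  [the loading dock: the haul-bot, the pack-bot, the paint-bot, the scan-bot, the weld-bot | the warehouse floor: the drill-bot, the sort-bot]
2. Porter goes back to the loading dock alone.  [the loading dock: the haul-bot, the pack-bot, the paint-bot, the scan-bot, the weld-bot | the warehouse floor: the drill-bot, the sort-bot]
3. Porter goes to the warehouse floor with the scan-bot.  [the loading dock: the haul-bot, the pack-bot, the paint-bot, the weld-bot | the warehouse floor: the drill-bot, the scan-bot, the sort-bot]
4. Porter goes back to the loading dock alone.  [the loading dock: the haul-bot, the pack-bot, the paint-bot, the weld-bot | the warehouse floor: the drill-bot, the scan-bot, the sort-bot]
5. Porter goes to the warehouse floor with the pack-bot and the paint-bot.  [the loading dock: the haul-bot, the weld-bot | the warehouse floor: the drill-bot, the pack-bot, the paint-bot, the scan-bot, the sort-bot]
6. Porter goes back to the loading dock alone.  [the loading dock: the haul-bot, the weld-bot | the warehouse floor: the drill-bot, the pack-bot, the paint-bot, the scan-bot, the sort-bot]
7. Porter goes to the warehouse floor with the haul-bot and the weld-bot.  [the loading dock: — | the warehouse floor: the drill-bot, the haul-bot, the pack-bot, the paint-bot, the scan-bot, the sort-bot, the weld-bot]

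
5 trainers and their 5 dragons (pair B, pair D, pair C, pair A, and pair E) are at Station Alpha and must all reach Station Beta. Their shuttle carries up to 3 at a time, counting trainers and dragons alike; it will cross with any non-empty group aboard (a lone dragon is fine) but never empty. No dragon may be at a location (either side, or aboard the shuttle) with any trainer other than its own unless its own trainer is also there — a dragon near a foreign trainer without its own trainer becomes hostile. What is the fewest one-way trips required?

11

Counting alone: each trip to Station Beta takes at most 3 across and each return brings at least 1 back, so after t trips out (and t−1 returns) at most 3t − (t−1) of the 10 are across; that first reaches 10 at t = 5, so at least 9 crossings are needed.
The safety rule pushes this higher. Following every safe sequence of crossings, the most of the 10 that can be at Station Beta as the shuttle arrives there on crossing 9 is 9 — never all 10.
So no plan with fewer than 11 crossings exists, and this one achieves 11:
1. dragon B and trainer B cross → Station Beta.
2. trainer B crosses ← Station Alpha.
3. dragon A, dragon C, and dragon D cross → Station Beta.
4. dragon B crosses ← Station Alpha.
5. trainer A, trainer C, and trainer D cross → Station Beta.
6. dragon D and trainer D cross ← Station Alpha.
7. trainer B, trainer D, and trainer E cross → Station Beta.
8. dragon C crosses ← Station Alpha.
9. dragon B and dragon D cross → Station Beta.
10. dragon B crosses ← Station Alpha.
11. dragon B, dragon C, and dragon E cross → Station Beta.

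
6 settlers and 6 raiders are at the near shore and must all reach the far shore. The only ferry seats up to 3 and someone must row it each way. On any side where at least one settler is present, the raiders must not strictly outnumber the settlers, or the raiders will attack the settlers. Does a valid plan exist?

No

Following every safe sequence of crossings from the start, the most of the 12 that can be at the far shore as the ferry arrives there on crossings 1, 3, 5 is 3, 5, 6 respectively; the best ever achieved is 6 of 12.
From crossing 7 on, no configuration arises that was not already reachable earlier: only 17 distinct safe configurations (who is on which side, and where the ferry is) can ever be reached, none of them has everyone across, and every continuation just revisits them. They are: 0 settlers + 0 raiders across (ferry back at the start); 0 settlers + 1 raider across (ferry there); 0 settlers + 1 raider across (ferry back at the start); 0 settlers + 2 raiders across (ferry there); 0 settlers + 2 raiders across (ferry back at the start); 0 settlers + 3 raiders across (ferry there); 0 settlers + 3 raiders across (ferry back at the start); 0 settlers + 4 raiders across (ferry there); 0 settlers + 4 raiders across (ferry back at the start); 0 settlers + 5 raiders across (ferry there); 0 settlers + 5 raiders across (ferry back at the start); 0 settlers + 6 raiders across (ferry there); 1 settler + 1 raider across (ferry there); 1 settler + 1 raider across (ferry back at the start); 2 settlers + 2 raiders across (ferry there); 2 settlers + 2 raiders across (ferry back at the start); 3 settlers + 3 raiders across (ferry there). So no valid plan exists.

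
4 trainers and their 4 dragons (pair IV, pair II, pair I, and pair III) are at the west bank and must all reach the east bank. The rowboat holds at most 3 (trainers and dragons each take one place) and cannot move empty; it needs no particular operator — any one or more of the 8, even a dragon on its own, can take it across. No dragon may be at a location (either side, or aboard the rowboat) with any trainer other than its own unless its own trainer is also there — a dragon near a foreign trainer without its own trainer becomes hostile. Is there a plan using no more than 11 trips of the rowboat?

Yes

Yes — this plan uses 9 crossings (≤ 11):
1. dragon IV and trainer IV cross → the east bank.
2. trainer IV crosses ← the west bank.
3. dragon II, trainer II, and trainer IV cross → the east bank.
4. dragon IV and trainer IV cross ← the west bank.
5. trainer I, trainer III, and trainer IV cross → the east bank.
6. dragon II crosses ← the west bank.
7. dragon II and dragon IV cross → the east bank.
8. dragon IV crosses ← the west bank.
9. dragon I, dragon III, and dragon IV cross → the east bank.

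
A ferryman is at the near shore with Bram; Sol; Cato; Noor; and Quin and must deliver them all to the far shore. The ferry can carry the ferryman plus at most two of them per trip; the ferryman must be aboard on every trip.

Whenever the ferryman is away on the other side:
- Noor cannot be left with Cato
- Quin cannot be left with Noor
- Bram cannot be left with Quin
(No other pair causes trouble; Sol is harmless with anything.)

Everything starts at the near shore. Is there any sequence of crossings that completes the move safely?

1. Ferryman goes to the far shore with Bram and Noor.  [the near shore: Cato, Quin, Sol | the far shore: Bram, Noor]
2. Ferryman goes back to the near shore alone.  [the near shore: Cato, Quin, Sol | the far shore: Bram, Noor]
3. Ferryman goes to the far shore with Sol.  [the near shore: Cato, Quin | the far shore: Bram, Noor, Sol]
4. Ferryman goes back to the near shore alone.  [the near shore: Cato, Quin | the far shore: Bram, Noor, Sol]
5. Ferryman goes to the far shore with Cato and Quin.  [the near shore: — | the far shore: Bram, Cato, Noor, Quin, Sol]

Yes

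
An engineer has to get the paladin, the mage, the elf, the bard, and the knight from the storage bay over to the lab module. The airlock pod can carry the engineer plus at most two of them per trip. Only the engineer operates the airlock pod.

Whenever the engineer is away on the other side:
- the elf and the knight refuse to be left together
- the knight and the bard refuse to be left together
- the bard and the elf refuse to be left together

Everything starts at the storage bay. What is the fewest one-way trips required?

7

Counting alone: the engineer can take at most 2 across per trip to the lab module, so moving all 5 needs at least 3 loaded trips out, with a return between consecutive ones — at least 5 crossings.
The safety rule pushes this higher. Following every safe sequence of crossings, the most of the 5 that can be at the lab module as the airlock pod arrives there on crossing 5 is 4 — never all 5.
So no plan with fewer than 7 crossings exists, and this one achieves 7:
1. Engineer goes to the lab module with the bard and the elf.  [the storage bay: the knight, the mage, the paladin | the lab module: the bard, the elf]
2. Engineer goes back to the storage bay with the elf.  [the storage bay: the elf, the knight, the mage, the paladin | the lab module: the bard]
3. Engineer goes to the lab module with the elf and the paladin.  [the storage bay: the knight, the mage | the lab module: the bard, the elf, the paladin]
4. Engineer goes back to the storage bay with the elf.  [the storage bay: the elf, the knight, the mage | the lab module: the bard, the paladin]
5. Engineer goes to the lab module with the elf and the mage.  [the storage bay: the knight | the lab module: the bard, the elf, the mage, the paladin]
6. Engineer goes back to the storage bay with the elf.  [the storage bay: the elf, the knight | the lab module: the bard, the mage, the paladin]
7. Engineer goes to the lab module with the elf and the knight.  [the storage bay: — | the lab module: the bard, the elf, the knight, the mage, the paladin]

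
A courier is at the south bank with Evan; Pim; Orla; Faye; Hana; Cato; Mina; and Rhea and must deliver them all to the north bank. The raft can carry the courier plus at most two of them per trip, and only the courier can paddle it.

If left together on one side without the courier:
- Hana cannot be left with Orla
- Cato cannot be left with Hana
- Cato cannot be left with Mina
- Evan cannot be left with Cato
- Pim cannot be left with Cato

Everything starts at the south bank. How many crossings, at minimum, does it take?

Counting alone: the courier can take at most 2 across per trip to the north bank, so moving all 8 needs at least 4 loaded trips out, with a return between consecutive ones — at least 7 crossings.
The safety rule pushes this higher. Following every safe sequence of crossings, the most of the 8 that can be at the north bank as the raft arrives there on crossing 7 is 7 — never all 8.
So no plan with fewer than 9 crossings exists, and this one achieves 9:
1. Courier goes to the north bank with Cato and Orla.
2. Courier goes back to the south bank alone.
3. Courier goes to the north bank with Evan and Pim.
4. Courier goes back to the south bank with Cato.
5. Courier goes to the north bank with Hana and Mina.
6. Courier goes back to the south bank with Orla.
7. Courier goes to the north bank with Faye and Rhea.
8. Courier goes back to the south bank alone.
9. Courier goes to the north bank with Cato and Orla.

9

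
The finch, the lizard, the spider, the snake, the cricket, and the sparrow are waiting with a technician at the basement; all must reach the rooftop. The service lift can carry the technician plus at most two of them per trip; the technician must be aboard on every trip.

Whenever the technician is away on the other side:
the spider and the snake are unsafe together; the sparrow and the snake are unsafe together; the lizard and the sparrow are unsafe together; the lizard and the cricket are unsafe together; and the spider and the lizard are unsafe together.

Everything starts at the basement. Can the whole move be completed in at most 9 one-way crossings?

Yes — this plan uses 7 crossings (≤ 9):
1. Technician goes to the rooftop with the lizard and the snake.
2. Technician goes back to the basement alone.
3. Technician goes to the rooftop with the finch and the spider.
4. Technician goes back to the basement with the lizard and the snake.
5. Technician goes to the rooftop with the cricket and the sparrow.
6. Technician goes back to the basement alone.
7. Technician goes to the rooftop with the lizard and the snake.

Yes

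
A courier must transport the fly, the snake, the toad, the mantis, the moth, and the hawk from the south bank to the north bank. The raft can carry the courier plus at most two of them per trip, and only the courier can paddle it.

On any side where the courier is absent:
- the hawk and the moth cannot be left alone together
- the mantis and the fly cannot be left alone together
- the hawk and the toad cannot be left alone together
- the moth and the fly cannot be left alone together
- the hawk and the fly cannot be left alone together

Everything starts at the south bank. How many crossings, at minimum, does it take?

Counting alone: the courier can take at most 2 across per trip to the north bank, so moving all 6 needs at least 3 loaded trips out, with a return between consecutive ones — at least 5 crossings.
The safety rule pushes this higher. Following every safe sequence of crossings, the most of the 6 that can be at the north bank as the raft arrives there on crossings 5, 7 is 4, 5 respectively — never all 6.
So no plan with fewer than 9 crossings exists, and this one achieves 9:
1. Courier goes to the north bank with the fly and the hawk.  [the south bank: the mantis, the moth, the snake, the toad | the north bank: the fly, the hawk]
2. Courier goes back to the south bank with the fly.  [the south bank: the fly, the mantis, the moth, the snake, the toad | the north bank: the hawk]
3. Courier goes to the north bank with the fly and the snake.  [the south bank: the mantis, the moth, the toad | the north bank: the fly, the hawk, the snake]
4. Courier goes back to the south bank with the fly.  [the south bank: the fly, the mantis, the moth, the toad | the north bank: the hawk, the snake]
5. Courier goes to the north bank with the fly and the toad.  [the south bank: the mantis, the moth | the north bank: the fly, the hawk, the snake, the toad]
6. Courier goes back to the south bank with the hawk.  [the south bank: the hawk, the mantis, the moth | the north bank: the fly, the snake, the toad]
7. Courier goes to the north bank with the mantis and the moth.  [the south bank: the hawk | the north bank: the fly, the mantis, the moth, the snake, the toad]
8. Courier goes back to the south bank with the fly.  [the south bank: the fly, the hawk | the north bank: the mantis, the moth, the snake, the toad]
9. Courier goes to the north bank with the fly and the hawk.  [the south bank: — | the north bank: the fly, the hawk, the mantis, the moth, the snake, the toad]

9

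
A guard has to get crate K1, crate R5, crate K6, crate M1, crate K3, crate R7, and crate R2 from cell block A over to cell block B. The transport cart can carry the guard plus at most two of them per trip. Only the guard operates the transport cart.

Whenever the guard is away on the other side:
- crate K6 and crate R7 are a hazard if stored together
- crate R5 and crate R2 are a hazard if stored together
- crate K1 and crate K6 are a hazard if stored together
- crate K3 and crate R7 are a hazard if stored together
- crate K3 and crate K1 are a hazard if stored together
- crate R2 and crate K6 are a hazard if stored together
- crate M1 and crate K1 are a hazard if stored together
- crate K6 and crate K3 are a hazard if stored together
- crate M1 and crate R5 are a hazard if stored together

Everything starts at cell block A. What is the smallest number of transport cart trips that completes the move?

Whatever the first load, the items left behind include a forbidden pair without the guard. No opening move is safe, so no plan exists.

impossible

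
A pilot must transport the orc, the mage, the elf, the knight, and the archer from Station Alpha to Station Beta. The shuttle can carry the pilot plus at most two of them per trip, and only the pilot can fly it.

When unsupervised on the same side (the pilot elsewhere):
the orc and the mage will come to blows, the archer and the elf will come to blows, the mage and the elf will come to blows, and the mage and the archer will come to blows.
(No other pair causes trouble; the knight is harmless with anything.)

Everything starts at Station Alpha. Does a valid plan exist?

Yes

1. Pilot goes to Station Beta with the elf and the mage.  [Station Alpha: the archer, the knight, the orc | Station Beta: the elf, the mage]
2. Pilot goes back to Station Alpha with the mage.  [Station Alpha: the archer, the knight, the mage, the orc | Station Beta: the elf]
3. Pilot goes to Station Beta with the mage and the orc.  [Station Alpha: the archer, the knight | Station Beta: the elf, the mage, the orc]
4. Pilot goes back to Station Alpha with the mage.  [Station Alpha: the archer, the knight, the mage | Station Beta: the elf, the orc]
5. Pilot goes to Station Beta with the knight and the mage.  [Station Alpha: the archer | Station Beta: the elf, the knight, the mage, the orc]
6. Pilot goes back to Station Alpha with the mage.  [Station Alpha: the archer, the mage | Station Beta: the elf, the knight, the orc]
7. Pilot goes to Station Beta with the archer and the mage.  [Station Alpha: — | Station Beta: the archer, the elf, the knight, the mage, the orc]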